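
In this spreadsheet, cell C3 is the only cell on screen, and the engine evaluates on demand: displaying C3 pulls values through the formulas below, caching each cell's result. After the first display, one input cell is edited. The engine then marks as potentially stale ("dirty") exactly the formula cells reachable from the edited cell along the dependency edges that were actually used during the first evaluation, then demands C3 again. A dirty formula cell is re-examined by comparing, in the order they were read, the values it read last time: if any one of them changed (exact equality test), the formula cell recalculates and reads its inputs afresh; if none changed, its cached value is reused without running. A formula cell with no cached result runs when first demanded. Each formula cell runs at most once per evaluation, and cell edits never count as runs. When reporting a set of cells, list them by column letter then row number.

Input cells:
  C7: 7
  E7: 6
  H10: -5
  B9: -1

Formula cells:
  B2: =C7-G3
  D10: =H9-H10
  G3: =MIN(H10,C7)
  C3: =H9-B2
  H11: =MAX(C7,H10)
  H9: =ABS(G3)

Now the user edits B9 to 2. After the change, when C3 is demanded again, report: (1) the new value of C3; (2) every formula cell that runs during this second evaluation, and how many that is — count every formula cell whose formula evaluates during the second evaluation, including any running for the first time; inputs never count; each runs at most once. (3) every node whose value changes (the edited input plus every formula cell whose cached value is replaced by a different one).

C3 now evaluates to -7.
Run set: none (0 run).
Changed values: B9.
The important point: nothing the output needs ever reads B9, so the edit is invisible to it.

Initial pass — values computed on the first demand:
  G3 = MIN(-5, 7) = -5
  B2 = 7 - -5 = 12
  H9 = ABS(-5) = 5
  C3 = 5 - 12 = -7

Second demand — change propagation:
  no demanded computation ever read B9, so the edit dirties nothing and nothing runs.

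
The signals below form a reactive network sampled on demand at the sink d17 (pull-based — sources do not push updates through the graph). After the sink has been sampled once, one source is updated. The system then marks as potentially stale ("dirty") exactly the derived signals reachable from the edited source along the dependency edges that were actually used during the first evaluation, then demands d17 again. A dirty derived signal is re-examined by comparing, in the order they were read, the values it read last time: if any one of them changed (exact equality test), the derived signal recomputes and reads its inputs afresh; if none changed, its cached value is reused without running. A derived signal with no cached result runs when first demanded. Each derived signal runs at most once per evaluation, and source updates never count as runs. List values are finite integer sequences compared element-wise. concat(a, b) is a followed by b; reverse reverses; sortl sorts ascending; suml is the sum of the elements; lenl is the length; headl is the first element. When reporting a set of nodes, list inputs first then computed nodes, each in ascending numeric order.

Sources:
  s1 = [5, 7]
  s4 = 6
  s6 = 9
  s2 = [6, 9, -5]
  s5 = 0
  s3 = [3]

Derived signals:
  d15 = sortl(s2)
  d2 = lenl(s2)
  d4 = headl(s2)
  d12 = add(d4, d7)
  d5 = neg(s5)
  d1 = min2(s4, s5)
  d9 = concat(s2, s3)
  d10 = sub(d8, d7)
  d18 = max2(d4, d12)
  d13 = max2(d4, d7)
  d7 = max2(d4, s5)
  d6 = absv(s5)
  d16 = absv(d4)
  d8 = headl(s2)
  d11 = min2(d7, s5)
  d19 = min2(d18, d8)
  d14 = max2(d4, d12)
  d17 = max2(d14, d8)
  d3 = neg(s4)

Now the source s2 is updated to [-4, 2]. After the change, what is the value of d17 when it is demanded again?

d17 now evaluates to -4.

Initial pass — values computed on the first demand:
  d4 = headl([6, 9, -5]) = 6
  d7 = max2(6, 0) = 6
  d8 = headl([6, 9, -5]) = 6
  d12 = add(6, 6) = 12
  d14 = max2(6, 12) = 12
  d17 = max2(12, 6) = 12

Second demand — change propagation:
  d4: re-runs because s2 [6, 9, -5]->[-4, 2]; new result -4.
  d7: re-runs because d4 6->-4; new result 0.
  d8: re-runs because s2 [6, 9, -5]->[-4, 2]; new result -4.
  d12: re-runs because d4 6->-4; d7 6->0; new result -4.
  d14: re-runs because d4 6->-4; d12 12->-4; new result -4.
  d17: re-runs because d14 12->-4; d8 6->-4; new result -4.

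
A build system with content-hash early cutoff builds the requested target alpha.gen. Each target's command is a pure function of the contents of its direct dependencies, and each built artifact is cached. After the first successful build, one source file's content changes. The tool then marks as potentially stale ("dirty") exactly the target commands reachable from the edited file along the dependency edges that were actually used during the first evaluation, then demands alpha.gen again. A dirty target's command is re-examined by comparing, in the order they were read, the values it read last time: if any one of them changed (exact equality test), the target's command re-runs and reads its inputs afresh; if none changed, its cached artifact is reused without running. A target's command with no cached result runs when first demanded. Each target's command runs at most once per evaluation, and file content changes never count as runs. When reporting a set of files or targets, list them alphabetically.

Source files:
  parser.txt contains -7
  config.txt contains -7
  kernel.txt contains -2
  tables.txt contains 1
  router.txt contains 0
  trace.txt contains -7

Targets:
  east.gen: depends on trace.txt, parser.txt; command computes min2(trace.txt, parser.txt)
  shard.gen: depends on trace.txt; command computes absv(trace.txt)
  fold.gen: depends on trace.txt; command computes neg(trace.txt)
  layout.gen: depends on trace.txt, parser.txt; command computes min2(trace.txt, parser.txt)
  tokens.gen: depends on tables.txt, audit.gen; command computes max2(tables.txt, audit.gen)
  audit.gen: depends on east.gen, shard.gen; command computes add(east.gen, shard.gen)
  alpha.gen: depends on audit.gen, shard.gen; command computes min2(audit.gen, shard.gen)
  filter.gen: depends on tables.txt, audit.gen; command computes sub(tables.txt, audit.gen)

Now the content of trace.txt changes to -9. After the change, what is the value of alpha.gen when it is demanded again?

First evaluation (everything demanded from the output):
  east.gen = min2(-7, -7) = -7
  shard.gen = absv(-7) = 7
  audit.gen = add(-7, 7) = 0
  alpha.gen = min2(0, 7) = 0

Propagation after the edit:
  east.gen: runs — trace.txt -7->-9; result -9.
  shard.gen: runs — trace.txt -7->-9; result 9.
  audit.gen: runs — east.gen -7->-9; shard.gen 7->9; result 0 (same value as before).
  alpha.gen: runs — shard.gen 7->9; result 0 (same value as before).

New value of alpha.gen: 0.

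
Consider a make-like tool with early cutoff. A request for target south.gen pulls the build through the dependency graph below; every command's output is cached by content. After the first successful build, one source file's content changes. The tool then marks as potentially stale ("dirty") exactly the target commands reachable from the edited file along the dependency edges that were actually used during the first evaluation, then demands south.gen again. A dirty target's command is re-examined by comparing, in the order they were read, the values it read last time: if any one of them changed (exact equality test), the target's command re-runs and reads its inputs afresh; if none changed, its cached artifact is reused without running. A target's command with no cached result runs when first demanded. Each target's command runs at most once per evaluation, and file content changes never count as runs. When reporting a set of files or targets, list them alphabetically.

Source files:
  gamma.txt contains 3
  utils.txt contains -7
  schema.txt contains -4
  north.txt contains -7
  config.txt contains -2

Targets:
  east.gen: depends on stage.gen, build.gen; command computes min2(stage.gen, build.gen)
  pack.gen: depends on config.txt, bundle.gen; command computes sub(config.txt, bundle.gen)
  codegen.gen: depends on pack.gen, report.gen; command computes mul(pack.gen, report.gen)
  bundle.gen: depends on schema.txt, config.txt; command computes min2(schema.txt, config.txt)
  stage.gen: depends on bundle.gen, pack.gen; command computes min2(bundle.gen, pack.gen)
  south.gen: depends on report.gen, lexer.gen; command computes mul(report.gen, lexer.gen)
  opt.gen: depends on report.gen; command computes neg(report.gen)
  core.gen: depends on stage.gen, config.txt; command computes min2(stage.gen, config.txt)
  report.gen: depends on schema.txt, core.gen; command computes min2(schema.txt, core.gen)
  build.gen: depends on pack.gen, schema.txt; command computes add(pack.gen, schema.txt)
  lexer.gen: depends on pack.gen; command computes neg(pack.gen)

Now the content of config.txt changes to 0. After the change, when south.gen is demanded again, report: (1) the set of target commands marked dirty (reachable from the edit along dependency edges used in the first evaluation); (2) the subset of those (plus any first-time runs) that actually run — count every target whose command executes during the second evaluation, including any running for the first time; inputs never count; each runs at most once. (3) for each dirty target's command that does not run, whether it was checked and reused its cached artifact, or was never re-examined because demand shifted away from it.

First demand of the output computes:
  bundle.gen = min2(-4, -2) = -4
  pack.gen = sub(-2, -4) = 2
  lexer.gen = neg(2) = -2
  stage.gen = min2(-4, 2) = -4
  core.gen = min2(-4, -2) = -4
  report.gen = min2(-4, -4) = -4
  south.gen = mul(-4, -2) = 8

After the edit, cleaning proceeds:
  bundle.gen: a read changed (config.txt -2->0) — executes, giving -4 — identical to its old value.
  pack.gen: a read changed (config.txt -2->0) — executes, giving 4.
  lexer.gen: a read changed (pack.gen 2->4) — executes, giving -4.
  stage.gen: a read changed (pack.gen 2->4) — executes, giving -4 — identical to its old value.
  core.gen: a read changed (config.txt -2->0) — executes, giving -4 — identical to its old value.
  report.gen: dirty, but its reads are unchanged (schema.txt unchanged, core.gen unchanged); cached -4 stands.
  south.gen: a read changed (lexer.gen -2->-4) — executes, giving 16.

Note where the cutoff bites: report.gen is checked, finds nothing changed, and keeps its cache.

The edit dirties: bundle.gen, core.gen, lexer.gen, pack.gen, report.gen, south.gen, stage.gen.
6 target commands run: bundle.gen, core.gen, lexer.gen, pack.gen, south.gen, stage.gen.
Cache hits after checking: report.gen.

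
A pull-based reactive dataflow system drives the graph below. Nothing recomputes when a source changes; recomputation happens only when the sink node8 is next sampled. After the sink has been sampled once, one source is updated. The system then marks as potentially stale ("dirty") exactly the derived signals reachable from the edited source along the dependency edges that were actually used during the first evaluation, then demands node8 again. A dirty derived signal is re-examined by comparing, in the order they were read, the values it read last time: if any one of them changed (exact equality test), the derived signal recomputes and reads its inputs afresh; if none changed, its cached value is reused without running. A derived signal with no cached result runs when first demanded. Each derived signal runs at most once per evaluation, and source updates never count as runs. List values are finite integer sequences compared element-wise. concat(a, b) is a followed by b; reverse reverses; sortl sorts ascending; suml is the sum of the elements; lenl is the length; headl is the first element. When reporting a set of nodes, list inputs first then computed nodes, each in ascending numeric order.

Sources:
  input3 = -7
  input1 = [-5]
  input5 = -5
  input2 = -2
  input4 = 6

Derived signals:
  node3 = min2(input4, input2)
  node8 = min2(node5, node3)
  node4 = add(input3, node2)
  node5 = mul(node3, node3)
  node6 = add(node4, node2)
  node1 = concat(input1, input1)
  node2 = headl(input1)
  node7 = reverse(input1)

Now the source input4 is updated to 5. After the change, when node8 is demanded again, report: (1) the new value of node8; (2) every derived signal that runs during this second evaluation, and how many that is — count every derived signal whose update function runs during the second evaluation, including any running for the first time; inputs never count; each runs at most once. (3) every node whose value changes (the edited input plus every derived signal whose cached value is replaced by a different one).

New value of node8: -2.
Derived signals that run: node3 — 1 in total.
Values that change: input4.
Key observation: the change is absorbed at node3 — it re-runs but produces the same value, and the output's value is unchanged.

First evaluation (everything demanded from the output):
  node3 = min2(6, -2) = -2
  node5 = mul(-2, -2) = 4
  node8 = min2(4, -2) = -2

Propagation after the edit:
  node3: runs — input4 6->5; result -2 (same value as before).
  node5: checked — values it read are unchanged (node3 unchanged, node3 unchanged); reused cached 4 without running.
  node8: checked — values it read are unchanged (node5 unchanged, node3 unchanged); reused cached -2 without running.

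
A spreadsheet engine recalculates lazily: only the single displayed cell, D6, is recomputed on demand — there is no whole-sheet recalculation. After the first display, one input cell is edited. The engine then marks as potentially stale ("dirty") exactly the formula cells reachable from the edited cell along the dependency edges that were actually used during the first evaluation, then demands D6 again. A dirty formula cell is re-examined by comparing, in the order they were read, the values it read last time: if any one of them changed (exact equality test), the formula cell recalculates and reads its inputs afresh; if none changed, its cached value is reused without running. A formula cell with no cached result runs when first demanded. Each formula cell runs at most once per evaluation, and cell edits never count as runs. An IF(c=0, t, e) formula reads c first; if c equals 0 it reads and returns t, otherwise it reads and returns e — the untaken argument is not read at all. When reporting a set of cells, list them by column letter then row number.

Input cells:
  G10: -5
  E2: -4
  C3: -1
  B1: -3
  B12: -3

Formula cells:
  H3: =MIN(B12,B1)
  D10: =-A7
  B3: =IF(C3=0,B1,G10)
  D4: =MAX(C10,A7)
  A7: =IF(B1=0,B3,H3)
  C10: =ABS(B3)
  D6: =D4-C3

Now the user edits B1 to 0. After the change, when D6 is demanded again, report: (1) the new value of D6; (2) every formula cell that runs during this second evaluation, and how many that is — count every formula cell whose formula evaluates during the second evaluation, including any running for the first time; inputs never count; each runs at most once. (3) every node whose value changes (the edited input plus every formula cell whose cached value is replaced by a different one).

New value of D6: 6.
Formula cells that run: A7, D4 — 2 in total.
Values that change: A7, B1.
Key observation: a condition flipped, so demand moved to the other branch — H3 is never re-examined.

First evaluation (everything demanded from the output):
  B3 = IF(C3=0: C3=-1 -> else branch G10) = -5
  C10 = ABS(-5) = 5
  H3 = MIN(-3, -3) = -3
  A7 = IF(B1=0: B1=-3 -> else branch H3) = -3
  D4 = MAX(5, -3) = 5
  D6 = 5 - -1 = 6

Propagation after the edit:
  H3: marked dirty but never re-examined — demand shifted away from it.
  A7: runs — B1 -3->0; result -5.
  D4: runs — A7 -3->-5; result 5 (same value as before).
  D6: checked — values it read are unchanged (D4 unchanged, C3 unchanged); reused cached 6 without running.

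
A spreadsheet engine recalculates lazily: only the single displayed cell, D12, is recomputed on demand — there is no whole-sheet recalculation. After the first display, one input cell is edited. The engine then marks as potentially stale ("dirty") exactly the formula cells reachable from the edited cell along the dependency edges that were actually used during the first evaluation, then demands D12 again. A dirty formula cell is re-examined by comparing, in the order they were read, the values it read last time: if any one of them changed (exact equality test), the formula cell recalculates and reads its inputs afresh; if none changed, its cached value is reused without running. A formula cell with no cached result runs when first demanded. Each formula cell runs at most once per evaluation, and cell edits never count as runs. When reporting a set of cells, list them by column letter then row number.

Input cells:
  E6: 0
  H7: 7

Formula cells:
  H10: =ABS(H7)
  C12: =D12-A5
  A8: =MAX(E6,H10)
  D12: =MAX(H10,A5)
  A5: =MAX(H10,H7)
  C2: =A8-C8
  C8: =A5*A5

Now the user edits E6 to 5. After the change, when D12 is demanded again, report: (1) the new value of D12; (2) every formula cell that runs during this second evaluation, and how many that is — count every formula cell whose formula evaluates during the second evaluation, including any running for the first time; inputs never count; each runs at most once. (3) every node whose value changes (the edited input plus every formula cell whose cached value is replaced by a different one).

New value of D12: 7.
Formula cells that run: none — 0 in total.
Values that change: E6.
Key observation: E6 is never demanded by the output, so the edit triggers no recomputation at all.

First evaluation (everything demanded from the output):
  H10 = ABS(7) = 7
  A5 = MAX(7, 7) = 7
  D12 = MAX(7, 7) = 7

Propagation after the edit:
  E6 feeds no computation that the output demands — nothing is marked dirty and nothing runs.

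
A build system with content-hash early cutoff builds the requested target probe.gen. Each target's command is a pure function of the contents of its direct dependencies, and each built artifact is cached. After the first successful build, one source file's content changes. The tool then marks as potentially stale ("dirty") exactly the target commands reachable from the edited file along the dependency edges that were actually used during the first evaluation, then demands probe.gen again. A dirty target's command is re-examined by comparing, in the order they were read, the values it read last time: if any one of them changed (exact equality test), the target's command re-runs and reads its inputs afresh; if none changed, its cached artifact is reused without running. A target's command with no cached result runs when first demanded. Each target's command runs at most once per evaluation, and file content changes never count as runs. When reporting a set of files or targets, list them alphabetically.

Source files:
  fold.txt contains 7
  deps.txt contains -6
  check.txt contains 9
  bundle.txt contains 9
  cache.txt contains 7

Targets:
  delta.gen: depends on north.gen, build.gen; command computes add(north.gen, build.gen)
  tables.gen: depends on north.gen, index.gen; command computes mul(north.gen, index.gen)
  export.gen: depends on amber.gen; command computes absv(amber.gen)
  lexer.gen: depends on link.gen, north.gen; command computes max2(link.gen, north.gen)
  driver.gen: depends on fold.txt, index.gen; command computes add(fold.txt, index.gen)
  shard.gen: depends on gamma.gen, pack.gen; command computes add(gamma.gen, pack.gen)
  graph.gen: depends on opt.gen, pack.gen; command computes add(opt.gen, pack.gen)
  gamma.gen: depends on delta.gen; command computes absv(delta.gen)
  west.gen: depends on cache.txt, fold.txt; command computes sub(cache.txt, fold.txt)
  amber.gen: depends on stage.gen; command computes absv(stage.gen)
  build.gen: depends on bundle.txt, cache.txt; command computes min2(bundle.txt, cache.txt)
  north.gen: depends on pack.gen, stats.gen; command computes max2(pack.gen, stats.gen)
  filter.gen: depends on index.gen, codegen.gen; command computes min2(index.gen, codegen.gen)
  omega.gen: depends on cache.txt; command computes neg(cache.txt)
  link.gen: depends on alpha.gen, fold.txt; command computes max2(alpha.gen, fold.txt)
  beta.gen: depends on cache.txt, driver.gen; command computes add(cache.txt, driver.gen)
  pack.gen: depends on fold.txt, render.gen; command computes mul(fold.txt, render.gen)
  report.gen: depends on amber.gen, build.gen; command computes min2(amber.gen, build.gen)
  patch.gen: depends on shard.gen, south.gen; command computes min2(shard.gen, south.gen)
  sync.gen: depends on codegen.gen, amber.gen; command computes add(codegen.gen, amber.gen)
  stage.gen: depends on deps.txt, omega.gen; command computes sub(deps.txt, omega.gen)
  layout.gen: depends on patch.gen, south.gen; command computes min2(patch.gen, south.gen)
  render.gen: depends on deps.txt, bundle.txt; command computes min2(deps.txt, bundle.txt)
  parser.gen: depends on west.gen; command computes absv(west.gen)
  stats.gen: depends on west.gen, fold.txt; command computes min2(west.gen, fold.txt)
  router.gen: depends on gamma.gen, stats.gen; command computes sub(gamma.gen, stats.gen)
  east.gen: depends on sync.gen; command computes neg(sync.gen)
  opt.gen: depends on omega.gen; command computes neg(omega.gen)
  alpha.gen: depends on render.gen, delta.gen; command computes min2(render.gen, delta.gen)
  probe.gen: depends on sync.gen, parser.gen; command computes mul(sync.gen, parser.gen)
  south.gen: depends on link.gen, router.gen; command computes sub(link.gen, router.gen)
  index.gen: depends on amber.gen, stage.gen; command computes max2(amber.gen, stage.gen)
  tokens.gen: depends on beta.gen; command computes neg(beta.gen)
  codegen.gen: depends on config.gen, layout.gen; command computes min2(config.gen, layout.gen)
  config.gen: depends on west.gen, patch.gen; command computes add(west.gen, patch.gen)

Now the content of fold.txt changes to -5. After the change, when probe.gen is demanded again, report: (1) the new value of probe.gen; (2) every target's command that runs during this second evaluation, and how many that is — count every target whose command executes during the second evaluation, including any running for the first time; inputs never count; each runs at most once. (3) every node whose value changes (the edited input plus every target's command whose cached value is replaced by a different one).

New value of probe.gen: -552.
Target commands that run: alpha.gen, codegen.gen, config.gen, delta.gen, gamma.gen, layout.gen, link.gen, north.gen, pack.gen, parser.gen, patch.gen, probe.gen, router.gen, shard.gen, south.gen, stats.gen, sync.gen, west.gen — 18 in total.
Values that change: codegen.gen, delta.gen, fold.txt, gamma.gen, layout.gen, link.gen, north.gen, pack.gen, parser.gen, patch.gen, probe.gen, router.gen, shard.gen, south.gen, stats.gen, sync.gen, west.gen.

First evaluation (everything demanded from the output):
  build.gen = min2(9, 7) = 7
  omega.gen = neg(7) = -7
  render.gen = min2(-6, 9) = -6
  pack.gen = mul(7, -6) = -42
  stage.gen = sub(-6, -7) = 1
  amber.gen = absv(1) = 1
  west.gen = sub(7, 7) = 0
  parser.gen = absv(0) = 0
  stats.gen = min2(0, 7) = 0
  north.gen = max2(-42, 0) = 0
  delta.gen = add(0, 7) = 7
  alpha.gen = min2(-6, 7) = -6
  gamma.gen = absv(7) = 7
  link.gen = max2(-6, 7) = 7
  router.gen = sub(7, 0) = 7
  shard.gen = add(7, -42) = -35
  south.gen = sub(7, 7) = 0
  patch.gen = min2(-35, 0) = -35
  config.gen = add(0, -35) = -35
  layout.gen = min2(-35, 0) = -35
  codegen.gen = min2(-35, -35) = -35
  sync.gen = add(-35, 1) = -34
  probe.gen = mul(-34, 0) = 0

Propagation after the edit:
  pack.gen: runs — fold.txt 7->-5; result 30.
  west.gen: runs — fold.txt 7->-5; result 12.
  parser.gen: runs — west.gen 0->12; result 12.
  stats.gen: runs — west.gen 0->12; fold.txt 7->-5; result -5.
  north.gen: runs — pack.gen -42->30; stats.gen 0->-5; result 30.
  delta.gen: runs — north.gen 0->30; result 37.
  alpha.gen: runs — delta.gen 7->37; result -6 (same value as before).
  gamma.gen: runs — delta.gen 7->37; result 37.
  link.gen: runs — fold.txt 7->-5; result -5.
  router.gen: runs — gamma.gen 7->37; stats.gen 0->-5; result 42.
  shard.gen: runs — gamma.gen 7->37; pack.gen -42->30; result 67.
  south.gen: runs — link.gen 7->-5; router.gen 7->42; result -47.
  patch.gen: runs — shard.gen -35->67; south.gen 0->-47; result -47.
  config.gen: runs — west.gen 0->12; patch.gen -35->-47; result -35 (same value as before).
  layout.gen: runs — patch.gen -35->-47; south.gen 0->-47; result -47.
  codegen.gen: runs — layout.gen -35->-47; result -47.
  sync.gen: runs — codegen.gen -35->-47; result -46.
  probe.gen: runs — sync.gen -34->-46; parser.gen 0->12; result -552.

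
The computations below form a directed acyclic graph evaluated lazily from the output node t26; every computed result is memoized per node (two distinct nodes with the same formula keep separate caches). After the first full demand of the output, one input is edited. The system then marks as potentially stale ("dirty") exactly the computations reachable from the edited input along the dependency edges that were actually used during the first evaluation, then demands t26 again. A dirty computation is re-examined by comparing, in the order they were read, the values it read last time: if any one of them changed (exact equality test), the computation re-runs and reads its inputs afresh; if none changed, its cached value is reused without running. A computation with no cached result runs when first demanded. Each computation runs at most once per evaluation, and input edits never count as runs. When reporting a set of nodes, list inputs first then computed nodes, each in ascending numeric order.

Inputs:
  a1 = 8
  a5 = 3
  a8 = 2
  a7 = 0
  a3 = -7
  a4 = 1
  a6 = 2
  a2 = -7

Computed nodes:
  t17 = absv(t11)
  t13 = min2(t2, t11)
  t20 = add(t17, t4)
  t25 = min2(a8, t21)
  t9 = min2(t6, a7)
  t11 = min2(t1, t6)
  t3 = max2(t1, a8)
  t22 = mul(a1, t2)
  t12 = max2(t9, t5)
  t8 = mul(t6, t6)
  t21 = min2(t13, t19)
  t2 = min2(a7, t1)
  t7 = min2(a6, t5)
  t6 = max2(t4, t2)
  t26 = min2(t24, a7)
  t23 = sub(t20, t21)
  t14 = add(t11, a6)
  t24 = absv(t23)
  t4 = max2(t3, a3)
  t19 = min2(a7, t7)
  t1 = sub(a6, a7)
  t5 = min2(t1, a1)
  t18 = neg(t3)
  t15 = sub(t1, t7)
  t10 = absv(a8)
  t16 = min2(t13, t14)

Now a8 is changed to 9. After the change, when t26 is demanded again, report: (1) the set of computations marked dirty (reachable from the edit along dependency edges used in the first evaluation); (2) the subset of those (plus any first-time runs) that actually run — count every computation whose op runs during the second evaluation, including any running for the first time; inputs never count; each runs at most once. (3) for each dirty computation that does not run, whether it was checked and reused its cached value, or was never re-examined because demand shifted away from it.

The edit dirties: t3, t4, t6, t11, t13, t17, t20, t21, t23, t24, t26.
8 computations run: t3, t4, t6, t11, t20, t23, t24, t26.
Cache hits after checking: t13, t17, t21.
Note where the cutoff bites: t13 is checked, finds nothing changed, and keeps its cache.

First demand of the output computes:
  t1 = sub(2, 0) = 2
  t2 = min2(0, 2) = 0
  t3 = max2(2, 2) = 2
  t4 = max2(2, -7) = 2
  t5 = min2(2, 8) = 2
  t6 = max2(2, 0) = 2
  t7 = min2(2, 2) = 2
  t11 = min2(2, 2) = 2
  t13 = min2(0, 2) = 0
  t17 = absv(2) = 2
  t19 = min2(0, 2) = 0
  t20 = add(2, 2) = 4
  t21 = min2(0, 0) = 0
  t23 = sub(4, 0) = 4
  t24 = absv(4) = 4
  t26 = min2(4, 0) = 0

After the edit, cleaning proceeds:
  t3: a read changed (a8 2->9) — executes, giving 9.
  t4: a read changed (t3 2->9) — executes, giving 9.
  t6: a read changed (t4 2->9) — executes, giving 9.
  t11: a read changed (t6 2->9) — executes, giving 2 — identical to its old value.
  t13: dirty, but its reads are unchanged (t2 unchanged, t11 unchanged); cached 0 stands.
  t17: dirty, but its reads are unchanged (t11 unchanged); cached 2 stands.
  t20: a read changed (t4 2->9) — executes, giving 11.
  t21: dirty, but its reads are unchanged (t13 unchanged, t19 unchanged); cached 0 stands.
  t23: a read changed (t20 4->11) — executes, giving 11.
  t24: a read changed (t23 4->11) — executes, giving 11.
  t26: a read changed (t24 4->11) — executes, giving 0 — identical to its old value.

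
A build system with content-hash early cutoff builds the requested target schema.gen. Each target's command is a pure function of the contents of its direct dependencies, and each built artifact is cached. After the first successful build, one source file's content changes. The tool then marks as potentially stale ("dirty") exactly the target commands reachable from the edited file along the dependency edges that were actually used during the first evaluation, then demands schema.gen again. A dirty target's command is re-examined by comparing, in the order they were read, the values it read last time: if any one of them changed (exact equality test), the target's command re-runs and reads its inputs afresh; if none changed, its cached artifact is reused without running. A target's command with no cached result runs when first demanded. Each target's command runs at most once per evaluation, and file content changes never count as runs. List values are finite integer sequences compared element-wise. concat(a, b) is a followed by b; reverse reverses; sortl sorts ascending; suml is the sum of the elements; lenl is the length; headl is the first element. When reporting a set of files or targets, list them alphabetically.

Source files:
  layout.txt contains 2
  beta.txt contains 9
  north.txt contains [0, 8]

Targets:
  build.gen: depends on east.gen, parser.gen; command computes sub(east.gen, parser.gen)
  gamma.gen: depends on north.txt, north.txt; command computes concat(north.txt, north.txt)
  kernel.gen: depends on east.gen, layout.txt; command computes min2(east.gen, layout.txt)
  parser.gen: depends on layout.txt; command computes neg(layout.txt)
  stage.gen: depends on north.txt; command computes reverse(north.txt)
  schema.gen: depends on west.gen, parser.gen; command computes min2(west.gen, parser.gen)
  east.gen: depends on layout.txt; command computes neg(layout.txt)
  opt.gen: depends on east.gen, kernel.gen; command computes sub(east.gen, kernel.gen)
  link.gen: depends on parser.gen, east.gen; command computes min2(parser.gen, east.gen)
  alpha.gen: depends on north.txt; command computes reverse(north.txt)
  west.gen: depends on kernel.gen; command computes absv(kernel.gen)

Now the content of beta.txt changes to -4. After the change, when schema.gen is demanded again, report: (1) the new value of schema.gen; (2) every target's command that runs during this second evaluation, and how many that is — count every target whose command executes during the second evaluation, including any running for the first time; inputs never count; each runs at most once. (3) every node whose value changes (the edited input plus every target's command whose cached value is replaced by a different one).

New value of schema.gen: -2.
Target commands that run: none — 0 in total.
Values that change: beta.txt.
Key observation: beta.txt is never demanded by the output, so the edit triggers no recomputation at all.

First evaluation (everything demanded from the output):
  east.gen = neg(2) = -2
  kernel.gen = min2(-2, 2) = -2
  parser.gen = neg(2) = -2
  west.gen = absv(-2) = 2
  schema.gen = min2(2, -2) = -2

Propagation after the edit:
  beta.txt feeds no computation that the output demands — nothing is marked dirty and nothing runs.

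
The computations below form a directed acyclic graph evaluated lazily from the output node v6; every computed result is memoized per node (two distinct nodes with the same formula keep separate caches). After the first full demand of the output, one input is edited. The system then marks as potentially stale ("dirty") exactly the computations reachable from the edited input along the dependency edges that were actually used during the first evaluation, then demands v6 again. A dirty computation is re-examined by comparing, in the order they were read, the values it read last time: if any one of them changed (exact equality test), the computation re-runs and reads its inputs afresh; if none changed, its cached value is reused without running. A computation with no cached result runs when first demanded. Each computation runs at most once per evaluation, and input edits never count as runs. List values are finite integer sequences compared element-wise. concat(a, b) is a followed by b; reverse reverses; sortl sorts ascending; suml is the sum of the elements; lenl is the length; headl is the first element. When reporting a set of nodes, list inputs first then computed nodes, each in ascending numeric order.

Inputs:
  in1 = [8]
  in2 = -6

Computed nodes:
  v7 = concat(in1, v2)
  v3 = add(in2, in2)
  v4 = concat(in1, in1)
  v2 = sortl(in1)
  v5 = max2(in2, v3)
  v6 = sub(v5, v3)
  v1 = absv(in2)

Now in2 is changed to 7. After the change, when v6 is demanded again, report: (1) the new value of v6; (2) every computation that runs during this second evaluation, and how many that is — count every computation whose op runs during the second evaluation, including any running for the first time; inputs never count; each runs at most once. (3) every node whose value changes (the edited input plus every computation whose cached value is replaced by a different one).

First demand of the output computes:
  v3 = add(-6, -6) = -12
  v5 = max2(-6, -12) = -6
  v6 = sub(-6, -12) = 6

After the edit, cleaning proceeds:
  v3: a read changed (in2 -6->7; in2 -6->7) — executes, giving 14.
  v5: a read changed (in2 -6->7; v3 -12->14) — executes, giving 14.
  v6: a read changed (v5 -6->14; v3 -12->14) — executes, giving 0.

Demanding v6 again yields 0.
3 computations run: v3, v5, v6.
The nodes whose values change: in2, v3, v5, v6.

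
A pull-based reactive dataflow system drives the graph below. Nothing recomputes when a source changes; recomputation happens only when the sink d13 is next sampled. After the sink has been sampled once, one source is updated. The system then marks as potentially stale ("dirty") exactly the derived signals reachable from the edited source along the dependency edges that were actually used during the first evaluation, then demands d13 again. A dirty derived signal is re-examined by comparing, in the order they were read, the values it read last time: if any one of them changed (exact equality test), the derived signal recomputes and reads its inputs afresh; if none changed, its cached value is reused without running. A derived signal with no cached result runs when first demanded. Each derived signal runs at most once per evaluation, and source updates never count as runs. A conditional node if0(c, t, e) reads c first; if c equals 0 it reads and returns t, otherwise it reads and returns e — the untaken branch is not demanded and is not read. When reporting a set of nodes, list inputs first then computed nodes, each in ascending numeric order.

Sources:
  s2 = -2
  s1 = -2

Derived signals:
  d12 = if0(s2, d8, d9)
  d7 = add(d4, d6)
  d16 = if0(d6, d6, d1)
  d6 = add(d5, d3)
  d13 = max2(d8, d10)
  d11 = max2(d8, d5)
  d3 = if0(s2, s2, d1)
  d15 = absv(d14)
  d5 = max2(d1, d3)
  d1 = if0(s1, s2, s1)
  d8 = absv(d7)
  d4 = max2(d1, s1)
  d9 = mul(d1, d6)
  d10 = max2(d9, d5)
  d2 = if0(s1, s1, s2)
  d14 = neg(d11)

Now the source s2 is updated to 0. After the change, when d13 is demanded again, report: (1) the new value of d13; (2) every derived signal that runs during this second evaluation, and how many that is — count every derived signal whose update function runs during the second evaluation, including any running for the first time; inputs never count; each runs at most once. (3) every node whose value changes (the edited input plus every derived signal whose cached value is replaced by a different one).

First evaluation (everything demanded from the output):
  d1 = if0(s1=-2 -> else branch s1) = -2
  d3 = if0(s2=-2 -> else branch d1) = -2
  d4 = max2(-2, -2) = -2
  d5 = max2(-2, -2) = -2
  d6 = add(-2, -2) = -4
  d7 = add(-2, -4) = -6
  d8 = absv(-6) = 6
  d9 = mul(-2, -4) = 8
  d10 = max2(8, -2) = 8
  d13 = max2(6, 8) = 8

Propagation after the edit:
  d3: runs — s2 -2->0; result 0.
  d5: runs — d3 -2->0; result 0.
  d6: runs — d5 -2->0; d3 -2->0; result 0.
  d7: runs — d6 -4->0; result -2.
  d8: runs — d7 -6->-2; result 2.
  d9: runs — d6 -4->0; result 0.
  d10: runs — d9 8->0; d5 -2->0; result 0.
  d13: runs — d8 6->2; d10 8->0; result 2.

New value of d13: 2.
Derived signals that run: d3, d5, d6, d7, d8, d9, d10, d13 — 8 in total.
Values that change: s2, d3, d5, d6, d7, d8, d9, d10, d13.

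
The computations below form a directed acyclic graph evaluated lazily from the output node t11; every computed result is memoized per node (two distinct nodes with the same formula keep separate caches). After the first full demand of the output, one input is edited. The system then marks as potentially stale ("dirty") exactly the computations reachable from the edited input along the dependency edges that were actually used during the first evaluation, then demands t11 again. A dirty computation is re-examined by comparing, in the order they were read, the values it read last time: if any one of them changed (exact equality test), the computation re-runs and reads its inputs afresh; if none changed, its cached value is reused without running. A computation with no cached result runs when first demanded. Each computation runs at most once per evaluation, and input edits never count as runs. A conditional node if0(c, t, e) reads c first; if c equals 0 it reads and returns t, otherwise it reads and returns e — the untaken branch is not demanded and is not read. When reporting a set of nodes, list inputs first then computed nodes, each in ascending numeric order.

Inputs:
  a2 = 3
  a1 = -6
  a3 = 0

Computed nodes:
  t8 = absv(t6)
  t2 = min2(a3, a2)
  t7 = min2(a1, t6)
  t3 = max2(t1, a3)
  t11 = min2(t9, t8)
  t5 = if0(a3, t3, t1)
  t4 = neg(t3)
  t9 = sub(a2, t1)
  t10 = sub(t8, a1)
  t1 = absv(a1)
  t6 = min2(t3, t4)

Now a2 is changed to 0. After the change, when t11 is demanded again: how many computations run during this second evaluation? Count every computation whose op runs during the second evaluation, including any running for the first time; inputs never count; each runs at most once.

2 computations run: t9, t11.

First demand of the output computes:
  t1 = absv(-6) = 6
  t3 = max2(6, 0) = 6
  t4 = neg(6) = -6
  t6 = min2(6, -6) = -6
  t8 = absv(-6) = 6
  t9 = sub(3, 6) = -3
  t11 = min2(-3, 6) = -3

After the edit, cleaning proceeds:
  t9: a read changed (a2 3->0) — executes, giving -6.
  t11: a read changed (t9 -3->-6) — executes, giving -6.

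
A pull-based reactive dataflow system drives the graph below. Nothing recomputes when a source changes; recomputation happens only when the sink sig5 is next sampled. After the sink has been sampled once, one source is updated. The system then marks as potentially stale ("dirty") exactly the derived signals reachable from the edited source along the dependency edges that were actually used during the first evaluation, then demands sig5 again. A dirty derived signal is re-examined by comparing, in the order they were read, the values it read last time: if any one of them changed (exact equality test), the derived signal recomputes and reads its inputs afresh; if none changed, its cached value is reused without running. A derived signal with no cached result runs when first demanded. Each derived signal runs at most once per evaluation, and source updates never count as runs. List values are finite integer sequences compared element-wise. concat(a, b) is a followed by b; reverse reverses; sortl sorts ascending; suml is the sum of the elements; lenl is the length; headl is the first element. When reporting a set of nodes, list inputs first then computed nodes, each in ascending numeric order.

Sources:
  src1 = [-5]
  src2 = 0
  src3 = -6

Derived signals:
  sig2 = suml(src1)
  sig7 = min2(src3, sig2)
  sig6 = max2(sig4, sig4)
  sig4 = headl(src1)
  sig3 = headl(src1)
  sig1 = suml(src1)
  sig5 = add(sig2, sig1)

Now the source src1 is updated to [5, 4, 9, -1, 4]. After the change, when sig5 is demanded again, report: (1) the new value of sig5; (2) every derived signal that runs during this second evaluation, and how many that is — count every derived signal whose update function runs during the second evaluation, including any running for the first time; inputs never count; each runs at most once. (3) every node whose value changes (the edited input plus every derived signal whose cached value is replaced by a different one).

First evaluation (everything demanded from the output):
  sig1 = suml([-5]) = -5
  sig2 = suml([-5]) = -5
  sig5 = add(-5, -5) = -10

Propagation after the edit:
  sig1: runs — src1 [-5]->[5, 4, 9, -1, 4]; result 21.
  sig2: runs — src1 [-5]->[5, 4, 9, -1, 4]; result 21.
  sig5: runs — sig2 -5->21; sig1 -5->21; result 42.

New value of sig5: 42.
Derived signals that run: sig1, sig2, sig5 — 3 in total.
Values that change: src1, sig1, sig2, sig5.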